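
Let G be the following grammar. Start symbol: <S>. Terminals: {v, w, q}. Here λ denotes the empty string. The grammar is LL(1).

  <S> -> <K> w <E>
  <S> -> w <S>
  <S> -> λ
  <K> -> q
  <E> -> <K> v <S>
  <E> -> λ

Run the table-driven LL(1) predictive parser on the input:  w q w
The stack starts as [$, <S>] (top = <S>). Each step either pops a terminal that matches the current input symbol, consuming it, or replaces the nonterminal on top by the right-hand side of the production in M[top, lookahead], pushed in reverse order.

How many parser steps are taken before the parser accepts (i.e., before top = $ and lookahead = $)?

     Stack        Input    Action
  1  $ <S>        w q w $  expand <S> -> w <S>
  2  $ <S> w      w q w $  match w
  3  $ <S>        q w $    expand <S> -> <K> w <E>
  4  $ <E> w <K>  q w $    expand <K> -> q
  5  $ <E> w q    q w $    match q
  6  $ <E> w      w $      match w
  7  $ <E>        $        expand <E> -> λ
Accept reached after 7 steps.

7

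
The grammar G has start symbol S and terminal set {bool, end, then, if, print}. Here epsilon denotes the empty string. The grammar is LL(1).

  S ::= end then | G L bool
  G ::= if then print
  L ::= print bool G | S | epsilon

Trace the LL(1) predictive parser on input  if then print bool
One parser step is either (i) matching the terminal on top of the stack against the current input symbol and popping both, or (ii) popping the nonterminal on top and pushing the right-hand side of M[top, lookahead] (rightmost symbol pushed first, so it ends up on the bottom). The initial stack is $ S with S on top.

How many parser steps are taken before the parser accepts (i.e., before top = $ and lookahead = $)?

     Stack                   Input                 Action
  1  $ S                     if then print bool $  expand S ::= G L bool
  2  $ bool L G              if then print bool $  expand G ::= if then print
  3  $ bool L print then if  if then print bool $  match if
  4  $ bool L print then     then print bool $     match then
  5  $ bool L print          print bool $          match print
  6  $ bool L                bool $                expand L ::= epsilon
  7  $ bool                  bool $                match bool
Accept reached after 7 steps.

7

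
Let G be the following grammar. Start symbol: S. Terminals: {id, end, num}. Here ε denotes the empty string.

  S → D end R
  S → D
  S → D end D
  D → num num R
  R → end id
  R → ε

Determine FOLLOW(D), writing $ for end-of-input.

{$, end}

FIRST(D) = {num}
FIRST(R) = {ε, end}
FIRST(S) = {num}  (via D end R, D, D end D)
FOLLOW(S) includes $ since S is the start symbol.
FOLLOW(S): S appears on no right-hand side. Thus FOLLOW(S) = {$}.
FOLLOW(D): in S→D end R, D is followed by end R with FIRST {end}; in S→D, the suffix after D is empty, so FOLLOW(D) ⊇ FOLLOW(S) = {$}; in S→D end D (occurrence 1), D is followed by end D with FIRST {end}; in S→D end D (occurrence 2), the suffix after D is empty, so FOLLOW(D) ⊇ FOLLOW(S) = {$}. Thus FOLLOW(D) = {$, end}.
FOLLOW(R): in S→D end R, the suffix after R is empty, so FOLLOW(R) ⊇ FOLLOW(S) = {$}; in D→num num R, the suffix after R is empty, so FOLLOW(R) ⊇ FOLLOW(D) = {$, end}. Thus FOLLOW(R) = {$, end}.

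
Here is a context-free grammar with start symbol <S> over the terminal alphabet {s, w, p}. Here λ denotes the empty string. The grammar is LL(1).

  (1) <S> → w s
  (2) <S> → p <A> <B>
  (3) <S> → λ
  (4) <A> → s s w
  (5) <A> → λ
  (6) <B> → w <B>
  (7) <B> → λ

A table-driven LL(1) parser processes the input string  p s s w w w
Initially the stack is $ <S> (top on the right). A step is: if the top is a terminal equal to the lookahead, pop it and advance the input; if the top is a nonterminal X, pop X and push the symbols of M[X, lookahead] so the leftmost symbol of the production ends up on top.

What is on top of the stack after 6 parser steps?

step 1: stack=$ <S>  input=p s s w w w $  — expand <S> → p <A> <B>
step 2: stack=$ <B> <A> p  input=p s s w w w $  — match p
step 3: stack=$ <B> <A>  input=s s w w w $  — expand <A> → s s w
step 4: stack=$ <B> w s s  input=s s w w w $  — match s
step 5: stack=$ <B> w s  input=s w w w $  — match s
step 6: stack=$ <B> w  input=w w w $  — match w
Stack after step 6: $ <B> (top = <B>).

<B>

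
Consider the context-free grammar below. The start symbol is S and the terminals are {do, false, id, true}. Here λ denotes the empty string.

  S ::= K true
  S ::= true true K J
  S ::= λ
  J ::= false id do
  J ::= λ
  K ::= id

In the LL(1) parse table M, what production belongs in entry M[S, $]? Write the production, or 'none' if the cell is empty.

FIRST(J): from J::=false id do we get {false}; from J::=λ we get {λ}. So FIRST(J) = {λ, false}.
FIRST(K): from K::=id we get {id}. So FIRST(K) = {id}.
FIRST(S): from S::=K true we get {id}; from S::=true true K J we get {true}; from S::=λ we get {λ}. So FIRST(S) = {λ, id, true}.
FOLLOW(S) includes $ since S is the start symbol.
FOLLOW(S): S appears on no right-hand side. Thus FOLLOW(S) = {$}.
For S ::= K true: FIRST(K true) = {id}, so it goes in M[S, t] for t ∈ {id}.
For S ::= true true K J: FIRST(true true K J) = {true}, so it goes in M[S, t] for t ∈ {true}.
For S ::= λ: FIRST(λ) = {λ}, so it goes in M[S, t] for t ∈ {}; since λ ∈ FIRST, also for every t ∈ FOLLOW(S) = {$}.

S ::= λ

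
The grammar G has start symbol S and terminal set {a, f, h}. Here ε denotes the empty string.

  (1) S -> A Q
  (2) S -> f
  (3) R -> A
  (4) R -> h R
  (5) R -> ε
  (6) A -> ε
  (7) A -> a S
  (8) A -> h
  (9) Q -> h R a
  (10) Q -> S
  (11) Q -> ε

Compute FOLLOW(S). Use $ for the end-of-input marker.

{$, a, f, h}

FIRST(A) = {ε, a, h}
FIRST(R) = {ε, a, h}  (via A)
FIRST(S) = {ε, a, f, h}  (via A Q)
FIRST(Q) = {ε, a, f, h}  (via S)
FOLLOW(S) includes $ since S is the start symbol.
FOLLOW(R): in R->h R, the suffix after R is empty (adds nothing new); in Q->h R a, R is followed by a with FIRST {a}. Thus FOLLOW(R) = {a}.
FOLLOW(S): in A->a S, the suffix after S is empty, so FOLLOW(S) ⊇ FOLLOW(A) = {$, a, f, h}; in Q->S, the suffix after S is empty, so FOLLOW(S) ⊇ FOLLOW(Q) = {$, a, f, h}. Thus FOLLOW(S) = {$, a, f, h}.
FOLLOW(A): in S->A Q, A is followed by Q with FIRST {ε, a, f, h}; in S->A Q, the suffix after A is nullable, so FOLLOW(A) ⊇ FOLLOW(S) = {$, a, f, h}; in R->A, the suffix after A is empty, so FOLLOW(A) ⊇ FOLLOW(R) = {a}. Thus FOLLOW(A) = {$, a, f, h}.
FOLLOW(Q): in S->A Q, the suffix after Q is empty, so FOLLOW(Q) ⊇ FOLLOW(S) = {$, a, f, h}. Thus FOLLOW(Q) = {$, a, f, h}.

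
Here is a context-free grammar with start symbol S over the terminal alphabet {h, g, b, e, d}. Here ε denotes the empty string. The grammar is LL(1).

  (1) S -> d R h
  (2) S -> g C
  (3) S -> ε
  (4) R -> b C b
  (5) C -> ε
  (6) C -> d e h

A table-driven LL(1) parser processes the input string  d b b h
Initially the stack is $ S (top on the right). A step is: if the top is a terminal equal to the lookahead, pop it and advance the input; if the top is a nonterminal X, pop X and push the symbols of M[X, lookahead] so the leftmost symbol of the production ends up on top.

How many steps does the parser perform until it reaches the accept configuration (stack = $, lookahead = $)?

7

     Stack      Input      Action
  1  $ S        d b b h $  expand S -> d R h
  2  $ h R d    d b b h $  match d
  3  $ h R      b b h $    expand R -> b C b
  4  $ h b C b  b b h $    match b
  5  $ h b C    b h $      expand C -> ε
  6  $ h b      b h $      match b
  7  $ h        h $        match h
Accept reached after 7 steps.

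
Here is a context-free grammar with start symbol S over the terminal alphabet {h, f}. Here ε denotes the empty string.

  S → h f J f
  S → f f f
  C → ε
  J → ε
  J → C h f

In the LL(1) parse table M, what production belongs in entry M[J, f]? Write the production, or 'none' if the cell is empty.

J → ε

FIRST(S): from S→h f J f we get {h}; from S→f f f we get {f}. So FIRST(S) = {f, h}.
FIRST(C): from C→ε we get {ε}. So FIRST(C) = {ε}.
FIRST(J): from J→ε we get {ε}; from J→C h f we get {h}. So FIRST(J) = {ε, h}.
FOLLOW(S) includes $ since S is the start symbol.
FOLLOW(J): in S→h f J f, J is followed by f with FIRST {f}. Thus FOLLOW(J) = {f}.
For J → ε: FIRST(ε) = {ε}, so it goes in M[J, t] for t ∈ {}; since ε ∈ FIRST, also for every t ∈ FOLLOW(J) = {f}.
For J → C h f: FIRST(C h f) = {h}, so it goes in M[J, t] for t ∈ {h}.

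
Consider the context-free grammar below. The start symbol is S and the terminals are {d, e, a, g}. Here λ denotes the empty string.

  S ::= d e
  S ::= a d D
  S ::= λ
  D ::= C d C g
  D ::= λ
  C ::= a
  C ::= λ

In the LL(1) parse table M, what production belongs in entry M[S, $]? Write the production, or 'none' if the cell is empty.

S ::= λ

FIRST(S) = {λ, a, d}
FIRST(C) = {λ, a}
FIRST(D) = {λ, a, d}  (via C d C g)
FOLLOW(S) includes $ since S is the start symbol.
FOLLOW(S): S appears on no right-hand side. Thus FOLLOW(S) = {$}.
For S ::= d e: FIRST(d e) = {d}, so it goes in M[S, t] for t ∈ {d}.
For S ::= a d D: FIRST(a d D) = {a}, so it goes in M[S, t] for t ∈ {a}.
For S ::= λ: FIRST(λ) = {λ}, so it goes in M[S, t] for t ∈ {}; since λ ∈ FIRST, also for every t ∈ FOLLOW(S) = {$}.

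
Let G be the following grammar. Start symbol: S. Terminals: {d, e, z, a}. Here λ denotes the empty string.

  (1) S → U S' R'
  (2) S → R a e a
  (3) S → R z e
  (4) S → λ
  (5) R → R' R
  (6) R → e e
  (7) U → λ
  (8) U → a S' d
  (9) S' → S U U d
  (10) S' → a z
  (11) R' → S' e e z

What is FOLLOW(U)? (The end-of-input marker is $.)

FIRST(U) = {λ, a}
FIRST(S) = {λ, a, d, e}  (via U S' R', R a e a, R z e)
FIRST(S') = {a, d, e}  (via S U U d)
FIRST(R') = {a, d, e}  (via S' e e z)
FIRST(R) = {a, d, e}  (via R' R)
FOLLOW(S) includes $ since S is the start symbol.
FOLLOW(S): in S'→S U U d, S is followed by U U d with FIRST {a, d}. Thus FOLLOW(S) = {$, a, d}.
FOLLOW(R): in S→R a e a, R is followed by a e a with FIRST {a}; in S→R z e, R is followed by z e with FIRST {z}; in R→R' R, the suffix after R is empty (adds nothing new). Thus FOLLOW(R) = {a, z}.
FOLLOW(U): in S→U S' R', U is followed by S' R' with FIRST {a, d, e}; in S'→S U U d (occurrence 1), U is followed by U d with FIRST {a, d}; in S'→S U U d (occurrence 2), U is followed by d with FIRST {d}. Thus FOLLOW(U) = {a, d, e}.
FOLLOW(S'): in S→U S' R', S' is followed by R' with FIRST {a, d, e}; in U→a S' d, S' is followed by d with FIRST {d}; in R'→S' e e z, S' is followed by e e z with FIRST {e}. Thus FOLLOW(S') = {a, d, e}.
FOLLOW(R'): in S→U S' R', the suffix after R' is empty, so FOLLOW(R') ⊇ FOLLOW(S) = {$, a, d}; in R→R' R, R' is followed by R with FIRST {a, d, e}. Thus FOLLOW(R') = {$, a, d, e}.

{a, d, e}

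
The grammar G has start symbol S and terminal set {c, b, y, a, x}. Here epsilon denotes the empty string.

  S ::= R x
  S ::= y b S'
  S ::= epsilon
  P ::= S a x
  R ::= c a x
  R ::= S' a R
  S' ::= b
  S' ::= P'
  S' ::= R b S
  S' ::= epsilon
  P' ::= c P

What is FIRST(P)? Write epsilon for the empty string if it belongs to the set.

FIRST(P') = {c}
FIRST(S) = {epsilon, a, b, c, y}  (via R x)
FIRST(P) = {a, b, c, y}  (via S a x)
FIRST(R) = {a, b, c}  (via S' a R)
FIRST(S') = {epsilon, a, b, c}  (via P', R b S)

{a, b, c, y}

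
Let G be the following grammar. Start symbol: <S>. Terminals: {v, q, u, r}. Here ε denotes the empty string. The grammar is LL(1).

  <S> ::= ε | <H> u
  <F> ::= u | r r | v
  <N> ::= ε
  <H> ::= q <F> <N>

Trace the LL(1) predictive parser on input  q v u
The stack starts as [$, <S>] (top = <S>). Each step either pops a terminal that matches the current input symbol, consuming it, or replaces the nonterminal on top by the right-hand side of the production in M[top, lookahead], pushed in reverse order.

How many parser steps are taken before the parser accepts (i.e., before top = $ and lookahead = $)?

7

     Stack          Input    Action
  1  $ <S>          q v u $  expand <S> ::= <H> u
  2  $ u <H>        q v u $  expand <H> ::= q <F> <N>
  3  $ u <N> <F> q  q v u $  match q
  4  $ u <N> <F>    v u $    expand <F> ::= v
  5  $ u <N> v      v u $    match v
  6  $ u <N>        u $      expand <N> ::= ε
  7  $ u            u $      match u
Accept reached after 7 steps.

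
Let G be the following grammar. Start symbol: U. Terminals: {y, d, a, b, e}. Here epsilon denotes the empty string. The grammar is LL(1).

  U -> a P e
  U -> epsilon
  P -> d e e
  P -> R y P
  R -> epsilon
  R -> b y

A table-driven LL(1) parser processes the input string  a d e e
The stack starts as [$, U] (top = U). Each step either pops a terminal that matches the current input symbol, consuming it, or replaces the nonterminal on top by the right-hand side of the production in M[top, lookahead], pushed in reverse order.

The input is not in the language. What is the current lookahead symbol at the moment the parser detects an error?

step 1: stack=$ U  input=a d e e $  — expand U -> a P e
step 2: stack=$ e P a  input=a d e e $  — match a
step 3: stack=$ e P  input=d e e $  — expand P -> d e e
step 4: stack=$ e e e d  input=d e e $  — match d
step 5: stack=$ e e e  input=e e $  — match e
step 6: stack=$ e e  input=e $  — match e
step 7: stack=$ e  input=$  — error: top is terminal e but lookahead is $

$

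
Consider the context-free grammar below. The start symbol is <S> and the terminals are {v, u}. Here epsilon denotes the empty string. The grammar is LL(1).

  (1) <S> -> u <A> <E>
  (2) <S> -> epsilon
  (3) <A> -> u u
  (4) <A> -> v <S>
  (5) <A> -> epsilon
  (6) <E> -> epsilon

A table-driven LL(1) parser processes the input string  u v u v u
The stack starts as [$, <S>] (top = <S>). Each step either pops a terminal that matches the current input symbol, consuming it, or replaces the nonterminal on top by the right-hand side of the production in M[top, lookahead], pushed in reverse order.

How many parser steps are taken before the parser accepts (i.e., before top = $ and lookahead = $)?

      Stack                Input        Action
   1  $ <S>                u v u v u $  expand <S> -> u <A> <E>
   2  $ <E> <A> u          u v u v u $  match u
   3  $ <E> <A>            v u v u $    expand <A> -> v <S>
   4  $ <E> <S> v          v u v u $    match v
   5  $ <E> <S>            u v u $      expand <S> -> u <A> <E>
   6  $ <E> <E> <A> u      u v u $      match u
   7  $ <E> <E> <A>        v u $        expand <A> -> v <S>
   8  $ <E> <E> <S> v      v u $        match v
   9  $ <E> <E> <S>        u $          expand <S> -> u <A> <E>
  10  $ <E> <E> <E> <A> u  u $          match u
  11  $ <E> <E> <E> <A>    $            expand <A> -> epsilon
  12  $ <E> <E> <E>        $            expand <E> -> epsilon
  13  $ <E> <E>            $            expand <E> -> epsilon
  14  $ <E>                $            expand <E> -> epsilon
Accept reached after 14 steps.

14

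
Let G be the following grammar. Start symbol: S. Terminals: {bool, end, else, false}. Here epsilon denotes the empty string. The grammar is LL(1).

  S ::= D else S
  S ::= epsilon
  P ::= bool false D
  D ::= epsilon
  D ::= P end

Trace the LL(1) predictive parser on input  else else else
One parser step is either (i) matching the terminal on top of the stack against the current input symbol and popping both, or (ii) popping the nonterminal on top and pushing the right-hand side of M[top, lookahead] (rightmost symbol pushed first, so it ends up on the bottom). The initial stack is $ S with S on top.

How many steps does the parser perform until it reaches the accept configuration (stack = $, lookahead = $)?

step 1: stack=$ S  input=else else else $  — expand S ::= D else S
step 2: stack=$ S else D  input=else else else $  — expand D ::= epsilon
step 3: stack=$ S else  input=else else else $  — match else
step 4: stack=$ S  input=else else $  — expand S ::= D else S
step 5: stack=$ S else D  input=else else $  — expand D ::= epsilon
step 6: stack=$ S else  input=else else $  — match else
step 7: stack=$ S  input=else $  — expand S ::= D else S
step 8: stack=$ S else D  input=else $  — expand D ::= epsilon
step 9: stack=$ S else  input=else $  — match else
step 10: stack=$ S  input=$  — expand S ::= epsilon
Accept reached after 10 steps.

10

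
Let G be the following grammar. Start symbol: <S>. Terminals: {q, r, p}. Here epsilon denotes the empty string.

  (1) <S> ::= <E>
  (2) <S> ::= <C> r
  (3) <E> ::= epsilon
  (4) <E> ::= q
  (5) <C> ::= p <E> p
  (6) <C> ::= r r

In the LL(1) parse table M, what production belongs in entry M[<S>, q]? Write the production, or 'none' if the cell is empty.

<S> ::= <E>

FIRST(<E>): from <E>::=epsilon we get {epsilon}; from <E>::=q we get {q}. So FIRST(<E>) = {epsilon, q}.
FIRST(<C>): from <C>::=p <E> p we get {p}; from <C>::=r r we get {r}. So FIRST(<C>) = {p, r}.
FIRST(<S>): from <S>::=<E> we get {epsilon, q}; from <S>::=<C> r we get {p, r}. So FIRST(<S>) = {epsilon, p, q, r}.
FOLLOW(<S>) includes $ since <S> is the start symbol.
FOLLOW(<S>): <S> appears on no right-hand side. Thus FOLLOW(<S>) = {$}.
For <S> ::= <E>: FIRST(<E>) = {epsilon, q}, so it goes in M[<S>, t] for t ∈ {q}; since epsilon ∈ FIRST, also for every t ∈ FOLLOW(<S>) = {$}.
For <S> ::= <C> r: FIRST(<C> r) = {p, r}, so it goes in M[<S>, t] for t ∈ {p, r}.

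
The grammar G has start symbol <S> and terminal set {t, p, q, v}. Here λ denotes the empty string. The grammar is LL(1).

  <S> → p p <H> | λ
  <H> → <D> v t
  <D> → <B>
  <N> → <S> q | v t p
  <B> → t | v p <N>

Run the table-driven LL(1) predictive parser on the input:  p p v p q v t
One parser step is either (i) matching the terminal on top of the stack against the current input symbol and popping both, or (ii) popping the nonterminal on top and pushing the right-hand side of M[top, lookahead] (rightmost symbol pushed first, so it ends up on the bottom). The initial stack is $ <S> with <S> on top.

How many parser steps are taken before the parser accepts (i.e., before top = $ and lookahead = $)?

step 1: stack=$ <S>  input=p p v p q v t $  — expand <S> → p p <H>
step 2: stack=$ <H> p p  input=p p v p q v t $  — match p
step 3: stack=$ <H> p  input=p v p q v t $  — match p
step 4: stack=$ <H>  input=v p q v t $  — expand <H> → <D> v t
step 5: stack=$ t v <D>  input=v p q v t $  — expand <D> → <B>
step 6: stack=$ t v <B>  input=v p q v t $  — expand <B> → v p <N>
step 7: stack=$ t v <N> p v  input=v p q v t $  — match v
step 8: stack=$ t v <N> p  input=p q v t $  — match p
step 9: stack=$ t v <N>  input=q v t $  — expand <N> → <S> q
step 10: stack=$ t v q <S>  input=q v t $  — expand <S> → λ
step 11: stack=$ t v q  input=q v t $  — match q
step 12: stack=$ t v  input=v t $  — match v
step 13: stack=$ t  input=t $  — match t
Accept reached after 13 steps.

13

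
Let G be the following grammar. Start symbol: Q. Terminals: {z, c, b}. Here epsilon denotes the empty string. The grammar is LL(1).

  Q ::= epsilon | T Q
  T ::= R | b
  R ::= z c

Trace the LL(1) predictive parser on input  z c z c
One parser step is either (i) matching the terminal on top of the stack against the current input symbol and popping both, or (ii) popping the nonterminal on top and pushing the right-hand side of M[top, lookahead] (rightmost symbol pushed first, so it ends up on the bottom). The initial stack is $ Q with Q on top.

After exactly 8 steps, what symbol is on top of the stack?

z

step 1: stack=$ Q  input=z c z c $  — expand Q ::= T Q
step 2: stack=$ Q T  input=z c z c $  — expand T ::= R
step 3: stack=$ Q R  input=z c z c $  — expand R ::= z c
step 4: stack=$ Q c z  input=z c z c $  — match z
step 5: stack=$ Q c  input=c z c $  — match c
step 6: stack=$ Q  input=z c $  — expand Q ::= T Q
step 7: stack=$ Q T  input=z c $  — expand T ::= R
step 8: stack=$ Q R  input=z c $  — expand R ::= z c
Stack after step 8: $ Q c z (top = z).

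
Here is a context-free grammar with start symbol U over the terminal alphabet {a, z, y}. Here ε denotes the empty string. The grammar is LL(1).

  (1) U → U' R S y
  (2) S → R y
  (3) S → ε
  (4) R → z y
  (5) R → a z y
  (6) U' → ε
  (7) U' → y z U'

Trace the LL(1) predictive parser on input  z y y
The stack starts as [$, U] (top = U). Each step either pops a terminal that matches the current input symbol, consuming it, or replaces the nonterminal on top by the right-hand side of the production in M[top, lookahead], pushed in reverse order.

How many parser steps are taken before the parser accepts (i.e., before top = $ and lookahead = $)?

     Stack       Input    Action
  1  $ U         z y y $  expand U → U' R S y
  2  $ y S R U'  z y y $  expand U' → ε
  3  $ y S R     z y y $  expand R → z y
  4  $ y S y z   z y y $  match z
  5  $ y S y     y y $    match y
  6  $ y S       y $      expand S → ε
  7  $ y         y $      match y
Accept reached after 7 steps.

7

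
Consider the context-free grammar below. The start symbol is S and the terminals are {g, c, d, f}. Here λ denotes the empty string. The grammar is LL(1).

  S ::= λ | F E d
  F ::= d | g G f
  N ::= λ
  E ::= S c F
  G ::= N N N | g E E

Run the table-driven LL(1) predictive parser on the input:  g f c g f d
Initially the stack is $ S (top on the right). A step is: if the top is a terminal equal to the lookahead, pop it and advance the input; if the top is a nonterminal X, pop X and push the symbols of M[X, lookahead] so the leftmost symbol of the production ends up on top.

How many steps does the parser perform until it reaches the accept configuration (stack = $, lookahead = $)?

      Stack          Input          Action
   1  $ S            g f c g f d $  expand S ::= F E d
   2  $ d E F        g f c g f d $  expand F ::= g G f
   3  $ d E f G g    g f c g f d $  match g
   4  $ d E f G      f c g f d $    expand G ::= N N N
   5  $ d E f N N N  f c g f d $    expand N ::= λ
   6  $ d E f N N    f c g f d $    expand N ::= λ
   7  $ d E f N      f c g f d $    expand N ::= λ
   8  $ d E f        f c g f d $    match f
   9  $ d E          c g f d $      expand E ::= S c F
  10  $ d F c S      c g f d $      expand S ::= λ
  11  $ d F c        c g f d $      match c
  12  $ d F          g f d $        expand F ::= g G f
  13  $ d f G g      g f d $        match g
  14  $ d f G        f d $          expand G ::= N N N
  15  $ d f N N N    f d $          expand N ::= λ
  16  $ d f N N      f d $          expand N ::= λ
  17  $ d f N        f d $          expand N ::= λ
  18  $ d f          f d $          match f
  19  $ d            d $            match d
Accept reached after 19 steps.

19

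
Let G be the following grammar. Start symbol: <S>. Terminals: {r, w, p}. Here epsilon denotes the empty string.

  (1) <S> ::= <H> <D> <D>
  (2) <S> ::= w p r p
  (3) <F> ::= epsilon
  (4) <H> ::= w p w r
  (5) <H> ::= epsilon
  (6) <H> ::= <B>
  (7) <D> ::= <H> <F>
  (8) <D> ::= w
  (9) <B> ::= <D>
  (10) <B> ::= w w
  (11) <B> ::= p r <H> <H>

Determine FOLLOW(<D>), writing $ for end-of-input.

{$, p, w}

FIRST(<F>): from <F>::=epsilon we get {epsilon}. So FIRST(<F>) = {epsilon}.
FIRST(<S>): from <S>::=<H> <D> <D> we get {epsilon, p, w}; from <S>::=w p r p we get {w}. So FIRST(<S>) = {epsilon, p, w}.
FIRST(<H>): from <H>::=w p w r we get {w}; from <H>::=epsilon we get {epsilon}; from <H>::=<B> we get {epsilon, p, w}. So FIRST(<H>) = {epsilon, p, w}.
FIRST(<D>): from <D>::=<H> <F> we get {epsilon, p, w}; from <D>::=w we get {w}. So FIRST(<D>) = {epsilon, p, w}.
FIRST(<B>): from <B>::=<D> we get {epsilon, p, w}; from <B>::=w w we get {w}; from <B>::=p r <H> <H> we get {p}. So FIRST(<B>) = {epsilon, p, w}.
FOLLOW(<S>) includes $ since <S> is the start symbol.
FOLLOW(<S>): <S> appears on no right-hand side. Thus FOLLOW(<S>) = {$}.
FOLLOW(<F>): in <D>::=<H> <F>, the suffix after <F> is empty, so FOLLOW(<F>) ⊇ FOLLOW(<D>) = {$, p, w}. Thus FOLLOW(<F>) = {$, p, w}.
FOLLOW(<H>): in <S>::=<H> <D> <D>, <H> is followed by <D> <D> with FIRST {epsilon, p, w}; in <S>::=<H> <D> <D>, the suffix after <H> is nullable, so FOLLOW(<H>) ⊇ FOLLOW(<S>) = {$}; in <D>::=<H> <F>, <H> is followed by <F> with FIRST {epsilon}; in <D>::=<H> <F>, the suffix after <H> is nullable, so FOLLOW(<H>) ⊇ FOLLOW(<D>) = {$, p, w}; in <B>::=p r <H> <H> (occurrence 1), <H> is followed by <H> with FIRST {epsilon, p, w}; in <B>::=p r <H> <H> (occurrence 1), the suffix after <H> is nullable, so FOLLOW(<H>) ⊇ FOLLOW(<B>) = {$, p, w}; in <B>::=p r <H> <H> (occurrence 2), the suffix after <H> is empty, so FOLLOW(<H>) ⊇ FOLLOW(<B>) = {$, p, w}. Thus FOLLOW(<H>) = {$, p, w}.
FOLLOW(<B>): in <H>::=<B>, the suffix after <B> is empty, so FOLLOW(<B>) ⊇ FOLLOW(<H>) = {$, p, w}. Thus FOLLOW(<B>) = {$, p, w}.
FOLLOW(<D>): in <S>::=<H> <D> <D> (occurrence 1), <D> is followed by <D> with FIRST {epsilon, p, w}; in <S>::=<H> <D> <D> (occurrence 1), the suffix after <D> is nullable, so FOLLOW(<D>) ⊇ FOLLOW(<S>) = {$}; in <S>::=<H> <D> <D> (occurrence 2), the suffix after <D> is empty, so FOLLOW(<D>) ⊇ FOLLOW(<S>) = {$}; in <B>::=<D>, the suffix after <D> is empty, so FOLLOW(<D>) ⊇ FOLLOW(<B>) = {$, p, w}. Thus FOLLOW(<D>) = {$, p, w}.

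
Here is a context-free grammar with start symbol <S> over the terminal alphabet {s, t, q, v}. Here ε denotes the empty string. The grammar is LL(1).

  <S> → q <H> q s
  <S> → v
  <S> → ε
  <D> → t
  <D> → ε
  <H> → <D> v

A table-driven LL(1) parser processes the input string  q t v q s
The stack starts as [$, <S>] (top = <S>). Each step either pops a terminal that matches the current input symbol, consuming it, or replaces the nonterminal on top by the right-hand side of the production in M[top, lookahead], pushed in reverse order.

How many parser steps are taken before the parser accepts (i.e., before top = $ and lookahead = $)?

8

     Stack        Input        Action
  1  $ <S>        q t v q s $  expand <S> → q <H> q s
  2  $ s q <H> q  q t v q s $  match q
  3  $ s q <H>    t v q s $    expand <H> → <D> v
  4  $ s q v <D>  t v q s $    expand <D> → t
  5  $ s q v t    t v q s $    match t
  6  $ s q v      v q s $      match v
  7  $ s q        q s $        match q
  8  $ s          s $          match s
Accept reached after 8 steps.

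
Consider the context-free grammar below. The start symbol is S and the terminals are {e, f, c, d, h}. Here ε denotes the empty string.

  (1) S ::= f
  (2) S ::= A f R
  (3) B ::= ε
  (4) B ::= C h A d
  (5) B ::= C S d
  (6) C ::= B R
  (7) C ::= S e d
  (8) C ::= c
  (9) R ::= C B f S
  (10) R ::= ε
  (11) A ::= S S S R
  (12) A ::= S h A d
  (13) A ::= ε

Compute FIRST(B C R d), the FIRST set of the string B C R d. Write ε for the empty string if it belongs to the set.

{c, d, f, h}

FIRST(S): from S::=f we get {f}; from S::=A f R we get {f}. So FIRST(S) = {f}.
FIRST(A): from A::=S S S R we get {f}; from A::=S h A d we get {f}; from A::=ε we get {ε}. So FIRST(A) = {ε, f}.
FIRST(B): from B::=ε we get {ε}; from B::=C h A d we get {c, f, h}; from B::=C S d we get {c, f, h}. So FIRST(B) = {ε, c, f, h}.
FIRST(C): from C::=B R we get {ε, c, f, h}; from C::=S e d we get {f}; from C::=c we get {c}. So FIRST(C) = {ε, c, f, h}.
FIRST(R): from R::=C B f S we get {c, f, h}; from R::=ε we get {ε}. So FIRST(R) = {ε, c, f, h}.
FIRST(B C R d): take FIRST of each symbol in turn, carrying on past any symbol whose FIRST contains ε; result {c, d, f, h}.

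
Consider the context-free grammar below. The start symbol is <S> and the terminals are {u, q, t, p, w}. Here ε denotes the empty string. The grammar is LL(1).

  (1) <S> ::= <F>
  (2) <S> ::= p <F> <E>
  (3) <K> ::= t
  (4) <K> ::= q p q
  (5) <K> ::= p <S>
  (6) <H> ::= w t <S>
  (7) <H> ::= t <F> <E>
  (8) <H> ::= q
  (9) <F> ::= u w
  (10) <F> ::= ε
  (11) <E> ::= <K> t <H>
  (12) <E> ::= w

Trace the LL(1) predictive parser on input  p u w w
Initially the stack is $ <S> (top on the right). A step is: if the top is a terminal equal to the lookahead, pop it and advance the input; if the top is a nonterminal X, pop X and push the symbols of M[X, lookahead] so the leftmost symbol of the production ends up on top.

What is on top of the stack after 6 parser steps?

step 1: stack=$ <S>  input=p u w w $  — expand <S> ::= p <F> <E>
step 2: stack=$ <E> <F> p  input=p u w w $  — match p
step 3: stack=$ <E> <F>  input=u w w $  — expand <F> ::= u w
step 4: stack=$ <E> w u  input=u w w $  — match u
step 5: stack=$ <E> w  input=w w $  — match w
step 6: stack=$ <E>  input=w $  — expand <E> ::= w
Stack after step 6: $ w (top = w).

w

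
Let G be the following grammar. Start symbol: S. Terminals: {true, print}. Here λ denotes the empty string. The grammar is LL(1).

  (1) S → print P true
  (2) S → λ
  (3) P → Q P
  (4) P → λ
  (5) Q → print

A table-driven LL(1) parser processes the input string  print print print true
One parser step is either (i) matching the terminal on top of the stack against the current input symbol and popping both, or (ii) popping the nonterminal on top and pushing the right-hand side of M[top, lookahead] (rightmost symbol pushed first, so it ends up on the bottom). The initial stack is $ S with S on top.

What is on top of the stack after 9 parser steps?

     Stack           Input                     Action
  1  $ S             print print print true $  expand S → print P true
  2  $ true P print  print print print true $  match print
  3  $ true P        print print true $        expand P → Q P
  4  $ true P Q      print print true $        expand Q → print
  5  $ true P print  print print true $        match print
  6  $ true P        print true $              expand P → Q P
  7  $ true P Q      print true $              expand Q → print
  8  $ true P print  print true $              match print
  9  $ true P        true $                    expand P → λ
Stack after step 9: $ true (top = true).

true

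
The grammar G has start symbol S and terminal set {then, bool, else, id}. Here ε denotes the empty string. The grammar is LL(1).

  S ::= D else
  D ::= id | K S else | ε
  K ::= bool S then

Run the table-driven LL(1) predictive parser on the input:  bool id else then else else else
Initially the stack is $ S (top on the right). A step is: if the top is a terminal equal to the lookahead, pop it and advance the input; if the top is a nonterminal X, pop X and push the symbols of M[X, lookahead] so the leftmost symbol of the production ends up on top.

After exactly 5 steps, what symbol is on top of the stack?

D

step 1: stack=$ S  input=bool id else then else else else $  — expand S ::= D else
step 2: stack=$ else D  input=bool id else then else else else $  — expand D ::= K S else
step 3: stack=$ else else S K  input=bool id else then else else else $  — expand K ::= bool S then
step 4: stack=$ else else S then S bool  input=bool id else then else else else $  — match bool
step 5: stack=$ else else S then S  input=id else then else else else $  — expand S ::= D else
Stack after step 5: $ else else S then else D (top = D).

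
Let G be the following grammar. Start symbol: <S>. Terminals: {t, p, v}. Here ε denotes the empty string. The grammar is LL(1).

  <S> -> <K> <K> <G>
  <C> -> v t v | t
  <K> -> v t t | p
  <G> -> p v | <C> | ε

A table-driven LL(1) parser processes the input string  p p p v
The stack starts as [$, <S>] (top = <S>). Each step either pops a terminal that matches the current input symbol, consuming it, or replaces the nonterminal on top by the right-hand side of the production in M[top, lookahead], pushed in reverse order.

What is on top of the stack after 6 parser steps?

p

     Stack          Input      Action
  1  $ <S>          p p p v $  expand <S> -> <K> <K> <G>
  2  $ <G> <K> <K>  p p p v $  expand <K> -> p
  3  $ <G> <K> p    p p p v $  match p
  4  $ <G> <K>      p p v $    expand <K> -> p
  5  $ <G> p        p p v $    match p
  6  $ <G>          p v $      expand <G> -> p v
Stack after step 6: $ v p (top = p).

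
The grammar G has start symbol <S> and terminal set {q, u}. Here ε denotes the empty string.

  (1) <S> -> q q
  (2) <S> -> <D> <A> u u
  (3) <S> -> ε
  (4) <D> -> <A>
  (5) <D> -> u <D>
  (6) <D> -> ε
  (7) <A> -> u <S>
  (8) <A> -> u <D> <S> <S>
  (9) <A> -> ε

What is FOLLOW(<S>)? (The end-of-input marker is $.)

FIRST(<A>): from <A>->u <S> we get {u}; from <A>->u <D> <S> <S> we get {u}; from <A>->ε we get {ε}. So FIRST(<A>) = {ε, u}.
FIRST(<D>): from <D>-><A> we get {ε, u}; from <D>->u <D> we get {u}; from <D>->ε we get {ε}. So FIRST(<D>) = {ε, u}.
FIRST(<S>): from <S>->q q we get {q}; from <S>-><D> <A> u u we get {u}; from <S>->ε we get {ε}. So FIRST(<S>) = {ε, q, u}.
FOLLOW(<S>) includes $ since <S> is the start symbol.
FOLLOW(<S>): in <A>->u <S>, the suffix after <S> is empty, so FOLLOW(<S>) ⊇ FOLLOW(<A>) = {q, u}; in <A>->u <D> <S> <S> (occurrence 1), <S> is followed by <S> with FIRST {ε, q, u}; in <A>->u <D> <S> <S> (occurrence 1), the suffix after <S> is nullable, so FOLLOW(<S>) ⊇ FOLLOW(<A>) = {q, u}; in <A>->u <D> <S> <S> (occurrence 2), the suffix after <S> is empty, so FOLLOW(<S>) ⊇ FOLLOW(<A>) = {q, u}. Thus FOLLOW(<S>) = {$, q, u}.
FOLLOW(<D>): in <S>-><D> <A> u u, <D> is followed by <A> u u with FIRST {u}; in <D>->u <D>, the suffix after <D> is empty (adds nothing new); in <A>->u <D> <S> <S>, <D> is followed by <S> <S> with FIRST {ε, q, u}; in <A>->u <D> <S> <S>, the suffix after <D> is nullable, so FOLLOW(<D>) ⊇ FOLLOW(<A>) = {q, u}. Thus FOLLOW(<D>) = {q, u}.
FOLLOW(<A>): in <S>-><D> <A> u u, <A> is followed by u u with FIRST {u}; in <D>-><A>, the suffix after <A> is empty, so FOLLOW(<A>) ⊇ FOLLOW(<D>) = {q, u}. Thus FOLLOW(<A>) = {q, u}.

{$, q, u}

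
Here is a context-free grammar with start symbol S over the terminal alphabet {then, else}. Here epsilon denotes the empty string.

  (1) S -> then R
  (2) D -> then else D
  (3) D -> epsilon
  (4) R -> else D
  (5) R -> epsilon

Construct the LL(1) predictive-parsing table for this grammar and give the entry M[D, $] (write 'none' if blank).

FIRST(S) = {then}
FIRST(D) = {epsilon, then}
FIRST(R) = {epsilon, else}
FOLLOW(S) includes $ since S is the start symbol.
FOLLOW(R): in S->then R, the suffix after R is empty, so FOLLOW(R) ⊇ FOLLOW(S) = {$}. Thus FOLLOW(R) = {$}.
FOLLOW(D): in D->then else D, the suffix after D is empty (adds nothing new); in R->else D, the suffix after D is empty, so FOLLOW(D) ⊇ FOLLOW(R) = {$}. Thus FOLLOW(D) = {$}.
For D -> then else D: FIRST(then else D) = {then}, so it goes in M[D, t] for t ∈ {then}.
For D -> epsilon: FIRST(epsilon) = {epsilon}, so it goes in M[D, t] for t ∈ {}; since epsilon ∈ FIRST, also for every t ∈ FOLLOW(D) = {$}.

D -> epsilon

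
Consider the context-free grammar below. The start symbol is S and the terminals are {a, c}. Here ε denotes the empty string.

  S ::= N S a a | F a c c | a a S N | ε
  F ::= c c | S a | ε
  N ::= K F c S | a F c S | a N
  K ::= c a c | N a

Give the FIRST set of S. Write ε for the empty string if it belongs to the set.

{ε, a, c}

FIRST(S) = {ε, a, c}  (via N S a a, F a c c)
FIRST(F) = {ε, a, c}  (via S a)
FIRST(N) = {a, c}  (via K F c S)
FIRST(K) = {a, c}  (via N a)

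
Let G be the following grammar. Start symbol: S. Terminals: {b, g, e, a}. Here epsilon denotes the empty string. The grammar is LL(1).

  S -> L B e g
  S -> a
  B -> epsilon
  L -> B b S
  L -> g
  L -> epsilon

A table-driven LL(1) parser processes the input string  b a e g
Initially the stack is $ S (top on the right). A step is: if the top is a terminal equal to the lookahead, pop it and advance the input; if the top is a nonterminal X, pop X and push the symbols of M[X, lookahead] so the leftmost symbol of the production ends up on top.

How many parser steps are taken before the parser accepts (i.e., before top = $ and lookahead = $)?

9

step 1: stack=$ S  input=b a e g $  — expand S -> L B e g
step 2: stack=$ g e B L  input=b a e g $  — expand L -> B b S
step 3: stack=$ g e B S b B  input=b a e g $  — expand B -> epsilon
step 4: stack=$ g e B S b  input=b a e g $  — match b
step 5: stack=$ g e B S  input=a e g $  — expand S -> a
step 6: stack=$ g e B a  input=a e g $  — match a
step 7: stack=$ g e B  input=e g $  — expand B -> epsilon
step 8: stack=$ g e  input=e g $  — match e
step 9: stack=$ g  input=g $  — match g
Accept reached after 9 steps.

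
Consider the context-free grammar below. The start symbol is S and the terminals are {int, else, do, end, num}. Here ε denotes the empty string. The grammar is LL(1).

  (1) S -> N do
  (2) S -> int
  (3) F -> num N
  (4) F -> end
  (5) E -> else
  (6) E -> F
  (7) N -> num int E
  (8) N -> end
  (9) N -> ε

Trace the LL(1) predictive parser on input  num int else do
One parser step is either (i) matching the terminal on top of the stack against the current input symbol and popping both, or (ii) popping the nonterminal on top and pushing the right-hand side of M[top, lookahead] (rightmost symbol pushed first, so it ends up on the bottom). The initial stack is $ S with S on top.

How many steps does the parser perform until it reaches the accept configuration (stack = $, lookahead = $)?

7

     Stack           Input              Action
  1  $ S             num int else do $  expand S -> N do
  2  $ do N          num int else do $  expand N -> num int E
  3  $ do E int num  num int else do $  match num
  4  $ do E int      int else do $      match int
  5  $ do E          else do $          expand E -> else
  6  $ do else       else do $          match else
  7  $ do            do $               match do
Accept reached after 7 steps.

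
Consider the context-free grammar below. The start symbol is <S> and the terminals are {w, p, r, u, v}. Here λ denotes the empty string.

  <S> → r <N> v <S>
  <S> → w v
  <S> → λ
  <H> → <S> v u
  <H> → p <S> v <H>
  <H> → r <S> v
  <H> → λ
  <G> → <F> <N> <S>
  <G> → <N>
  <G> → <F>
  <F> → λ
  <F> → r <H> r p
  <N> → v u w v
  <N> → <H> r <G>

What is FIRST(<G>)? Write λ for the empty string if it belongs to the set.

{λ, p, r, v, w}

FIRST(<S>) = {λ, r, w}
FIRST(<F>) = {λ, r}
FIRST(<H>) = {λ, p, r, v, w}  (via <S> v u)
FIRST(<N>) = {p, r, v, w}  (via <H> r <G>)
FIRST(<G>) = {λ, p, r, v, w}  (via <F> <N> <S>, <N>, <F>)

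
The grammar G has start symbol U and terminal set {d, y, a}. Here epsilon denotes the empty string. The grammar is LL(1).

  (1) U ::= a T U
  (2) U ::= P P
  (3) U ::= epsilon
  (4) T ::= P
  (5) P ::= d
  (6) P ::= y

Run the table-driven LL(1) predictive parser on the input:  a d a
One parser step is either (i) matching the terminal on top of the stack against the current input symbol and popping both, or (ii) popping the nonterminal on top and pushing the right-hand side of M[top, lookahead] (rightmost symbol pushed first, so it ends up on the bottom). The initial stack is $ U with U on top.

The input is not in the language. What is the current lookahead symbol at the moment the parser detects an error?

$

     Stack    Input    Action
  1  $ U      a d a $  expand U ::= a T U
  2  $ U T a  a d a $  match a
  3  $ U T    d a $    expand T ::= P
  4  $ U P    d a $    expand P ::= d
  5  $ U d    d a $    match d
  6  $ U      a $      expand U ::= a T U
  7  $ U T a  a $      match a
  8  $ U T    $        error: M[T, $] is empty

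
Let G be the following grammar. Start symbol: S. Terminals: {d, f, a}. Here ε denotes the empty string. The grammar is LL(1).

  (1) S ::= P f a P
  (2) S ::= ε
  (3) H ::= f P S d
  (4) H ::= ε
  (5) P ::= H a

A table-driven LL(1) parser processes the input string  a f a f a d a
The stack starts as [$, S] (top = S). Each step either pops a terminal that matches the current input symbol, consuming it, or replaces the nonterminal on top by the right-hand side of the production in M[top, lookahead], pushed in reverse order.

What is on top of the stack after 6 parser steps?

P

step 1: stack=$ S  input=a f a f a d a $  — expand S ::= P f a P
step 2: stack=$ P a f P  input=a f a f a d a $  — expand P ::= H a
step 3: stack=$ P a f a H  input=a f a f a d a $  — expand H ::= ε
step 4: stack=$ P a f a  input=a f a f a d a $  — match a
step 5: stack=$ P a f  input=f a f a d a $  — match f
step 6: stack=$ P a  input=a f a d a $  — match a
Stack after step 6: $ P (top = P).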